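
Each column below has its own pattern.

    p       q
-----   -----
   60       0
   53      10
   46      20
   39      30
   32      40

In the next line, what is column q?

Column p — −7 each step: 60, 53, 46, 39, 32 → 25.
Column q: +10 each step; 0, 10, 20, 30, 40 → 50.

50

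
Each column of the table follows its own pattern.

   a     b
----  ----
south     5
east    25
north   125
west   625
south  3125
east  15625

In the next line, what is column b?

78125

For the column b, ×5 each step: 5, 25, 125, 625, 3125, 15625 → 78125.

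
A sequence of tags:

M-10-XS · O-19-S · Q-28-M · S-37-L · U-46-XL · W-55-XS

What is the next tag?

Y-64-S

Letter: M, O, Q, S, U, W → Y (letters move forward 2 places in the alphabet).
For the second component, +9 each step: 10, 19, 28, 37, 46, 55 → 64.
Size goes XS, S, M, L, XL, XS → S (repeats XS → S → M → L → XL).
So the next tag is Y-64-S.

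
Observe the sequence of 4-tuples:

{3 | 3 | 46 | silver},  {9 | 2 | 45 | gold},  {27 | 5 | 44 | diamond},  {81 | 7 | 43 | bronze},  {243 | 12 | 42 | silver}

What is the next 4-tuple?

First coordinate: ×3 each step; 3, 9, 27, 81, 243 → 729.
Second coordinate: 3, 2, 5, 7, 12 → 19 (each term is the sum of the two before it).
Third coordinate goes 46, 45, 44, 43, 42 → 41 (−1 each step).
Rank: repeats silver → gold → diamond → bronze; silver, gold, diamond, bronze, silver → gold.
Combining the parts gives {729 | 19 | 41 | gold}.

{729 | 19 | 41 | gold}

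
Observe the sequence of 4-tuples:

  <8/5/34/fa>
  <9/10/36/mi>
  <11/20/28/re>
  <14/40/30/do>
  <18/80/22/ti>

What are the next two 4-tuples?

<23/160/24/la>, <29/320/16/sol>

First coordinate — differences are 1, 2, 3, … (increasing by 1 each time): 8, 9, 11, 14, 18 → 23 → 29.
For the second coordinate, ×2 each step: 5, 10, 20, 40, 80 → 160 → 320.
Third coordinate: alternating steps +2, −8, +2, −8, …; 34, 36, 28, 30, 22 → 24 → 16.
Note: runs backward through the solfège scale do→ti; fa, mi, re, do, ti → la → sol.
Putting the parts together: <23/160/24/la> and then <29/320/16/sol>.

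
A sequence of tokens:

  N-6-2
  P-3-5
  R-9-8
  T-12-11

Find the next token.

V-21-14

Letter: letters move forward 2 places in the alphabet; N, P, R, T → V.
Second component goes 6, 3, 9, 12 → 21 (each term is the sum of the two before it).
Third component: +3 each step; 2, 5, 8, 11 → 14.
So the next token is V-21-14.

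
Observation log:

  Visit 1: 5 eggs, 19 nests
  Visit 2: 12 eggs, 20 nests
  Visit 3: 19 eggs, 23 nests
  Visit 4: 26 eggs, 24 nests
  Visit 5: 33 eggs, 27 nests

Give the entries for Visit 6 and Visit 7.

Eggs: +7 each step, so 5, 12, 19, 26, 33 → 40 → 47.
Nests goes 19, 20, 23, 24, 27 → 28 → 31 (alternating steps +1, +3, +1, +3, …).
So the next two records are 40 eggs, 28 nests and 47 eggs, 31 nests.

40 eggs, 28 nests; 47 eggs, 31 nests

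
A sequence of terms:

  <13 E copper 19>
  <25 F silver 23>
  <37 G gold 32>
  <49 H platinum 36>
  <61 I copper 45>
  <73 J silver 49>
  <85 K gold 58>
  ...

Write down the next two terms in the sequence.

<97 L platinum 62>, <109 M copper 71>

First component: +12 each step, so 13, 25, 37, 49, 61, 73, 85 → 97 → 109.
Letter: letters move forward 1 place in the alphabet, so E, F, G, H, I, J, K → L → M.
Metal — repeats copper → silver → gold → platinum: copper, silver, gold, platinum, copper, silver, gold → platinum → copper.
Fourth component: 19, 23, 32, 36, 45, 49, 58 → 62 → 71 (alternating steps +4, +9, +4, +9, …).
Putting the parts together: <97 L platinum 62> and then <109 M copper 71>.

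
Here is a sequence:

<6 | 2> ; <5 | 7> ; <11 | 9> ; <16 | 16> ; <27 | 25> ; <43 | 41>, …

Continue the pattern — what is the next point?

<70 | 66>

First coordinate goes 6, 5, 11, 16, 27, 43 → 70 (each term is the sum of the two before it).
Second coordinate: each term is the sum of the two before it, so 2, 7, 9, 16, 25, 41 → 66.
Putting it together: <70 | 66>.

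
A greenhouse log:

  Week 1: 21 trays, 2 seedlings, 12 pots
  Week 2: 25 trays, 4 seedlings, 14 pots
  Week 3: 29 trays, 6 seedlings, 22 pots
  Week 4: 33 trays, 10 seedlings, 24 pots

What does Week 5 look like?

37 trays, 16 seedlings, 32 pots

Trays: 21, 25, 29, 33 → 37 (+4 each step).
Seedlings: 2, 4, 6, 10 → 16 (each term is the sum of the two before it).
Pots: alternating steps +2, +8, +2, +8, …, so 12, 14, 22, 24 → 32.
So the next line is 37 trays, 16 seedlings, 32 pots.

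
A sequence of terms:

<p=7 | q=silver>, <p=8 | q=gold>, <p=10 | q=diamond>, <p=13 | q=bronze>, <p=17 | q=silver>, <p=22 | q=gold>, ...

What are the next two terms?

P: 7, 8, 10, 13, 17, 22 → 28 → 35 (differences are 1, 2, 3, … (increasing by 1 each time)).
Q: repeats silver → gold → diamond → bronze, so silver, gold, diamond, bronze, silver, gold → diamond → bronze.
So the next two terms are <p=28 | q=diamond> and <p=35 | q=bronze>.

<p=28 | q=diamond>, <p=35 | q=bronze>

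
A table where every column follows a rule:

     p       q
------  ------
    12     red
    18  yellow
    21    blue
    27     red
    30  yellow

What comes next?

Column p: alternating steps +6, +3, +6, +3, …, so 12, 18, 21, 27, 30 → 36.
Column q: red, yellow, blue, red, yellow → blue (repeats red → yellow → blue).
So the next row is 36  blue.

36  blue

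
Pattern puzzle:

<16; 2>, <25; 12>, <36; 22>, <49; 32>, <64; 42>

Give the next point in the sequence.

<81; 52>

First part: perfect squares: 4², 5², 6², …, so 16, 25, 36, 49, 64 → 81.
For the second part, +10 each step: 2, 12, 22, 32, 42 → 52.
Putting it together: <81; 52>.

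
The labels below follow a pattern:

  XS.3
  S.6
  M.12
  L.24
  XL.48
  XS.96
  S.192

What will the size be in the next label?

M

Size — repeats XS → S → M → L → XL: XS, S, M, L, XL, XS, S → M.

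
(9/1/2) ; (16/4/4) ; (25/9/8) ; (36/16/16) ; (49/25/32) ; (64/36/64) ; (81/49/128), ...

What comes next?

(100/64/256)

First entry: perfect squares: 3², 4², 5², …; 9, 16, 25, 36, 49, 64, 81 → 100.
Second entry: 1, 4, 9, 16, 25, 36, 49 → 64 (perfect squares: 1², 2², 3², …).
For the third entry, ×2 each step: 2, 4, 8, 16, 32, 64, 128 → 256.
So the next tuple is (100/64/256).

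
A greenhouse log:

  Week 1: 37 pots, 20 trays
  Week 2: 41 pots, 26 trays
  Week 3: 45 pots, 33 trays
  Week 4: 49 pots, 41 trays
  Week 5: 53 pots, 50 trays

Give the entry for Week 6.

Pots — +4 each step: 37, 41, 45, 49, 53 → 57.
For the trays, differences are 6, 7, 8, … (increasing by 1 each time): 20, 26, 33, 41, 50 → 60.
Combining the parts gives 57 pots, 60 trays.

57 pots, 60 trays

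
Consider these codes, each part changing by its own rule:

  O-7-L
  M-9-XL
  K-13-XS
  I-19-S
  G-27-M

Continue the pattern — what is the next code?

Letter — letters move back 2 places in the alphabet: O, M, K, I, G → E.
For the second component, differences are 2, 4, 6, … (increasing by 2 each time): 7, 9, 13, 19, 27 → 37.
Size: runs through clothing sizes XS→XL; L, XL, XS, S, M → L.
So the next code is E-37-L.

E-37-L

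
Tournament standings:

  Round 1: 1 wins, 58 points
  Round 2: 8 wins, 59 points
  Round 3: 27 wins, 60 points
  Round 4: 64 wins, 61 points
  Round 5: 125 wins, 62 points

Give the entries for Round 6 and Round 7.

Wins: 1, 8, 27, 64, 125 → 216 → 343 (perfect cubes: 1³, 2³, 3³, …).
For the points, +1 each step: 58, 59, 60, 61, 62 → 63 → 64.
Putting the parts together: 216 wins, 63 points and then 343 wins, 64 points.

216 wins, 63 points; 343 wins, 64 points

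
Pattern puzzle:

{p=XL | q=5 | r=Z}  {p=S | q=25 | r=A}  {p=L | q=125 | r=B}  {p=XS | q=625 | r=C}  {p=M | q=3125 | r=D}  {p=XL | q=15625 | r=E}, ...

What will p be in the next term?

S

For the p, repeats XL → S → L → XS → M: XL, S, L, XS, M, XL → S.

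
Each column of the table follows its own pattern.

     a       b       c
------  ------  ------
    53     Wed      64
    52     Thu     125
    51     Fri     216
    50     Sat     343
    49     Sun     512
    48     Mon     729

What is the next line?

47  Tue  1000

Column a goes 53, 52, 51, 50, 49, 48 → 47 (−1 each step).
Column b — runs through the weekdays Mon→Sun: Wed, Thu, Fri, Sat, Sun, Mon → Tue.
Column c: perfect cubes: 4³, 5³, 6³, …; 64, 125, 216, 343, 512, 729 → 1000.
Putting it together: 47  Tue  1000.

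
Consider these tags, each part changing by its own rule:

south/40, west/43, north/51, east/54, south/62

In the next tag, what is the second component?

65

For the second component, alternating steps +3, +8, +3, +8, …: 40, 43, 51, 54, 62 → 65.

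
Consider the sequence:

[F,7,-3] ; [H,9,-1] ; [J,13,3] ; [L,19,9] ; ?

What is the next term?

Letter goes F, H, J, L → N (letters move forward 2 places in the alphabet).
Second component: differences are 2, 4, 6, … (increasing by 2 each time), so 7, 9, 13, 19 → 27.
For the third component, always 10 less than the second component: -3, -1, 3, 9 → 17.
Combining the parts gives [N,27,17].

[N,27,17]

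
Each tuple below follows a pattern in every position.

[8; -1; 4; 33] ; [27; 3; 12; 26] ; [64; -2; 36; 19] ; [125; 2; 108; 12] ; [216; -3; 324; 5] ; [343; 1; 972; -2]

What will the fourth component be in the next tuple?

Fourth component: −7 each step, so 33, 26, 19, 12, 5, -2 → -9.

-9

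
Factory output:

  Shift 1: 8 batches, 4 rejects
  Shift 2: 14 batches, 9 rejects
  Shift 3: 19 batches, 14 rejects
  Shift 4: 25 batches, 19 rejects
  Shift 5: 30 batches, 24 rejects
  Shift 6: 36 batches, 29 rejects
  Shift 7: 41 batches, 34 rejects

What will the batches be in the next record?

47

Batches goes 8, 14, 19, 25, 30, 36, 41 → 47 (alternating steps +6, +5, +6, +5, …).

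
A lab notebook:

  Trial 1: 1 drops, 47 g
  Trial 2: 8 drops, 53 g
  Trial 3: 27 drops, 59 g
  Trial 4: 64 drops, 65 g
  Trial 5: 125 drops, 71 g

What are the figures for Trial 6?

216 drops, 77 g

Drops goes 1, 8, 27, 64, 125 → 216 (perfect cubes: 1³, 2³, 3³, …).
For the g, +6 each step: 47, 53, 59, 65, 71 → 77.
Putting it together: 216 drops, 77 g.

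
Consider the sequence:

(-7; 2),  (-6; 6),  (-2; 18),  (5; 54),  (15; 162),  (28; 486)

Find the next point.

First slot: differences are 1, 4, 7, … (increasing by 3 each time), so -7, -6, -2, 5, 15, 28 → 44.
Second slot: ×3 each step; 2, 6, 18, 54, 162, 486 → 1458.
So the next point is (44; 1458).

(44; 1458)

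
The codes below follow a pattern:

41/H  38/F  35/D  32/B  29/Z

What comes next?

26/X

First component — −3 each step: 41, 38, 35, 32, 29 → 26.
Letter — letters move back 2 places in the alphabet, wrapping A→Z: H, F, D, B, Z → X.
So the next code is 26/X.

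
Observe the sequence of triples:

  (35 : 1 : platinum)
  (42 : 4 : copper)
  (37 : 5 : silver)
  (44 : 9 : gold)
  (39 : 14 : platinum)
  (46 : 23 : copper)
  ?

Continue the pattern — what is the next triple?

(41 : 37 : silver)

For the first coordinate, alternating steps +7, −5, +7, −5, …: 35, 42, 37, 44, 39, 46 → 41.
Second coordinate goes 1, 4, 5, 9, 14, 23 → 37 (each term is the sum of the two before it).
Metal: repeats platinum → copper → silver → gold, so platinum, copper, silver, gold, platinum, copper → silver.
So the next triple is (41 : 37 : silver).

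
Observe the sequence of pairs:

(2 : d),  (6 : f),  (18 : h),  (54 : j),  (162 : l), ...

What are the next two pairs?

(486 : n), (1458 : p)

First coordinate: 2, 6, 18, 54, 162 → 486 → 1458 (×3 each step).
Letter — letters move forward 2 places in the alphabet: d, f, h, j, l → n → p.
Putting the parts together: (486 : n) and then (1458 : p).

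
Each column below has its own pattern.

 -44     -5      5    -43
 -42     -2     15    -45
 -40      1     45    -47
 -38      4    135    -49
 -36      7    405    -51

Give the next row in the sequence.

First component goes -44, -42, -40, -38, -36 → -34 (+2 each step).
Second component — +3 each step: -5, -2, 1, 4, 7 → 10.
Third component — ×3 each step: 5, 15, 45, 135, 405 → 1215.
Fourth component: -43, -45, -47, -49, -51 → -53 (−2 each step).
So the next row is -34  10  1215  -53.

-34  10  1215  -53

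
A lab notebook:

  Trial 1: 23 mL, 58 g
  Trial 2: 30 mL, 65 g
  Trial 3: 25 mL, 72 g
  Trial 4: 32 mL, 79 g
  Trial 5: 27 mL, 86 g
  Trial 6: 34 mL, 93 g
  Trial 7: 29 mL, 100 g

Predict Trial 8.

ML goes 23, 30, 25, 32, 27, 34, 29 → 36 (alternating steps +7, −5, +7, −5, …).
G: 58, 65, 72, 79, 86, 93, 100 → 107 (+7 each step).
Putting it together: 36 mL, 107 g.

36 mL, 107 g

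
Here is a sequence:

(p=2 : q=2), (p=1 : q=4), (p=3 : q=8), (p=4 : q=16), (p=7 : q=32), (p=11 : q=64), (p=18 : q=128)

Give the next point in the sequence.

(p=29 : q=256)

P goes 2, 1, 3, 4, 7, 11, 18 → 29 (each term is the sum of the two before it).
Q: ×2 each step; 2, 4, 8, 16, 32, 64, 128 → 256.
Combining the parts gives (p=29 : q=256).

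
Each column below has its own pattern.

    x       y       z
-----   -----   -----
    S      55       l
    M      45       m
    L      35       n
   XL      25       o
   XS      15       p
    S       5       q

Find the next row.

M  -5  r

For the column x, repeats S → M → L → XL → XS: S, M, L, XL, XS, S → M.
For the column y, −10 each step: 55, 45, 35, 25, 15, 5 → -5.
Column z — letters move forward 1 place in the alphabet: l, m, n, o, p, q → r.
Combining the parts gives M  -5  r.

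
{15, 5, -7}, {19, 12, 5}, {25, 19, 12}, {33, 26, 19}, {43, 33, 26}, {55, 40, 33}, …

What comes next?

{69, 47, 40}

First entry — differences are 4, 6, 8, … (increasing by 2 each time): 15, 19, 25, 33, 43, 55 → 69.
Second entry: +7 each step; 5, 12, 19, 26, 33, 40 → 47.
Third entry — always the previous value of the second entry: -7, 5, 12, 19, 26, 33 → 40.
So the next element is {69, 47, 40}.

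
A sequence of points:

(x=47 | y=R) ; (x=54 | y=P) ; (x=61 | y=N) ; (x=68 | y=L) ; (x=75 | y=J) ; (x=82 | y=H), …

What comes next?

X: +7 each step, so 47, 54, 61, 68, 75, 82 → 89.
Y goes R, P, N, L, J, H → F (letters move back 2 places in the alphabet).
Combining the parts gives (x=89 | y=F).

(x=89 | y=F)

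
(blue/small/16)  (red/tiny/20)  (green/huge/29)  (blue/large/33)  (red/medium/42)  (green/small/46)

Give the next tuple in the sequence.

Colour goes blue, red, green, blue, red, green → blue (repeats blue → red → green).
Size — repeats small → tiny → huge → large → medium: small, tiny, huge, large, medium, small → tiny.
For the third entry, alternating steps +4, +9, +4, +9, …: 16, 20, 29, 33, 42, 46 → 55.
Combining the parts gives (blue/tiny/55).

(blue/tiny/55)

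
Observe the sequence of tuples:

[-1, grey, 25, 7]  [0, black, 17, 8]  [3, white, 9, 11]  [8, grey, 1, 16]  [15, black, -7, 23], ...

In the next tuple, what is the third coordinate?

-15

First coordinate: differences are 1, 3, 5, … (increasing by 2 each time); -1, 0, 3, 8, 15 → 24.
Shade goes grey, black, white, grey, black → white (repeats grey → black → white).
Third coordinate: 25, 17, 9, 1, -7 → -15 (−8 each step).
Fourth coordinate: always 8 more than the first coordinate, so 7, 8, 11, 16, 23 → 32.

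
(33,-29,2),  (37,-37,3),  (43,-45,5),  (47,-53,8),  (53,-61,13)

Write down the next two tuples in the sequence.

First entry: alternating steps +4, +6, +4, +6, …; 33, 37, 43, 47, 53 → 57 → 63.
Second entry goes -29, -37, -45, -53, -61 → -69 → -77 (−8 each step).
Third entry: each term is the sum of the two before it, so 2, 3, 5, 8, 13 → 21 → 34.
So the next two tuples are (57,-69,21) and (63,-77,34).

(57,-69,21), (63,-77,34)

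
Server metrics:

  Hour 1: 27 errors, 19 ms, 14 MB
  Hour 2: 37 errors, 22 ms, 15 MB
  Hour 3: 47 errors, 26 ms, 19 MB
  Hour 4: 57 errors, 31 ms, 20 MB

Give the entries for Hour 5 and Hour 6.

67 errors, 37 ms, 24 MB; 77 errors, 44 ms, 25 MB

Errors: +10 each step; 27, 37, 47, 57 → 67 → 77.
Ms goes 19, 22, 26, 31 → 37 → 44 (differences are 3, 4, 5, … (increasing by 1 each time)).
MB: alternating steps +1, +4, +1, +4, …; 14, 15, 19, 20 → 24 → 25.
So the next two lines are 67 errors, 37 ms, 24 MB and 77 errors, 44 ms, 25 MB.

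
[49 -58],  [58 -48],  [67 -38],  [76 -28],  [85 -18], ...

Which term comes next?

[94 -8]

First part goes 49, 58, 67, 76, 85 → 94 (+9 each step).
Second part: -58, -48, -38, -28, -18 → -8 (+10 each step).
So the next term is [94 -8].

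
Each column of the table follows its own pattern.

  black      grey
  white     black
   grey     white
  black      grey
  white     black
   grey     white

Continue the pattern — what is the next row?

black  grey

First shade goes black, white, grey, black, white, grey → black (repeats black → white → grey).
Second shade goes grey, black, white, grey, black, white → grey (repeats grey → black → white).
Putting it together: black  grey.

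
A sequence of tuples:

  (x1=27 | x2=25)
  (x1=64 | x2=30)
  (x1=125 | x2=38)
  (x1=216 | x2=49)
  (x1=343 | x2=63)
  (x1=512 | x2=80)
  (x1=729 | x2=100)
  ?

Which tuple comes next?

(x1=1000 | x2=123)

X1: perfect cubes: 3³, 4³, 5³, …; 27, 64, 125, 216, 343, 512, 729 → 1000.
X2: 25, 30, 38, 49, 63, 80, 100 → 123 (differences are 5, 8, 11, … (increasing by 3 each time)).
Putting it together: (x1=1000 | x2=123).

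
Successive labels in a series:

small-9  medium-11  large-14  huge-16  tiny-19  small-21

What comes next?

medium-24

Size — repeats small → medium → large → huge → tiny: small, medium, large, huge, tiny, small → medium.
Second component: 9, 11, 14, 16, 19, 21 → 24 (alternating steps +2, +3, +2, +3, …).
So the next label is medium-24.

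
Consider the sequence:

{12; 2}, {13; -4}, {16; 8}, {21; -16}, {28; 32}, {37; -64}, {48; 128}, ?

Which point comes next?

{61; -256}

For the first slot, differences are 1, 3, 5, … (increasing by 2 each time): 12, 13, 16, 21, 28, 37, 48 → 61.
Second slot: ×(-2) each step; 2, -4, 8, -16, 32, -64, 128 → -256.
So the next point is {61; -256}.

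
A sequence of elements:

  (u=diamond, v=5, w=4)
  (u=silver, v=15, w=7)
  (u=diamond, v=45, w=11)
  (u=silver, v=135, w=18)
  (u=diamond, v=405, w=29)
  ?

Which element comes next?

(u=silver, v=1215, w=47)

For the u, alternates diamond ↔ silver: diamond, silver, diamond, silver, diamond → silver.
V: ×3 each step, so 5, 15, 45, 135, 405 → 1215.
W goes 4, 7, 11, 18, 29 → 47 (each term is the sum of the two before it).
Putting it together: (u=silver, v=1215, w=47).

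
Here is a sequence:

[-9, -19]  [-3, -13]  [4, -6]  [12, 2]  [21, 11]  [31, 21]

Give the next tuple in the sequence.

First coordinate goes -9, -3, 4, 12, 21, 31 → 42 (differences are 6, 7, 8, … (increasing by 1 each time)).
Second coordinate: always 10 less than the first coordinate, so -19, -13, -6, 2, 11, 21 → 32.
Putting it together: [42, 32].

[42, 32]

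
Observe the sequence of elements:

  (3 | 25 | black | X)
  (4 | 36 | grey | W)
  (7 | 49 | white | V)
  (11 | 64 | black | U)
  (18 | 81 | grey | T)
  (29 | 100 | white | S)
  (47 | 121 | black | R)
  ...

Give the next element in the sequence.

For the first slot, each term is the sum of the two before it: 3, 4, 7, 11, 18, 29, 47 → 76.
Second slot: perfect squares: 5², 6², 7², …, so 25, 36, 49, 64, 81, 100, 121 → 144.
Shade goes black, grey, white, black, grey, white, black → grey (repeats black → grey → white).
Letter: letters move back 1 place in the alphabet, so X, W, V, U, T, S, R → Q.
Combining the parts gives (76 | 144 | grey | Q).

(76 | 144 | grey | Q)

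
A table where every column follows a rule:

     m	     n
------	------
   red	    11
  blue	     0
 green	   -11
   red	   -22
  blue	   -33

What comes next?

Column m — repeats red → blue → green: red, blue, green, red, blue → green.
For the column n, −11 each step: 11, 0, -11, -22, -33 → -44.
Putting it together: green  -44.

green  -44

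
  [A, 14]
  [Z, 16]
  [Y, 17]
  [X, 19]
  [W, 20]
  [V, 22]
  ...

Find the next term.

[U, 23]

For the letter, letters move back 1 place in the alphabet, wrapping A→Z: A, Z, Y, X, W, V → U.
For the second component, alternating steps +2, +1, +2, +1, …: 14, 16, 17, 19, 20, 22 → 23.
So the next term is [U, 23].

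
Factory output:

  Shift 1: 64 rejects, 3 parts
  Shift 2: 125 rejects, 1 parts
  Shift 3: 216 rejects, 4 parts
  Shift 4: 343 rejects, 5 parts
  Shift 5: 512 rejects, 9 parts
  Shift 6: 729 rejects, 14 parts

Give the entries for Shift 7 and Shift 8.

1000 rejects, 23 parts; 1331 rejects, 37 parts

Rejects: 64, 125, 216, 343, 512, 729 → 1000 → 1331 (perfect cubes: 4³, 5³, 6³, …).
Parts — each term is the sum of the two before it: 3, 1, 4, 5, 9, 14 → 23 → 37.
Putting the parts together: 1000 rejects, 23 parts and then 1331 rejects, 37 parts.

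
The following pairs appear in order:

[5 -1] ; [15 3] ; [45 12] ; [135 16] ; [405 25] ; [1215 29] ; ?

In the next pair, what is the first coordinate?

3645

First coordinate: ×3 each step; 5, 15, 45, 135, 405, 1215 → 3645.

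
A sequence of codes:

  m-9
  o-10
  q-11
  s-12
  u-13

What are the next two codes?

Letter: letters move forward 2 places in the alphabet; m, o, q, s, u → w → y.
Second component goes 9, 10, 11, 12, 13 → 14 → 15 (+1 each step).
So the next two codes are w-14 and y-15.

w-14, y-15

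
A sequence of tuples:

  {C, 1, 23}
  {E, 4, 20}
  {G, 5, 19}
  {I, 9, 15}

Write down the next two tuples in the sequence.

{K, 14, 10}, {M, 23, 1}

For the letter, letters move forward 2 places in the alphabet: C, E, G, I → K → M.
Second slot goes 1, 4, 5, 9 → 14 → 23 (each term is the sum of the two before it).
For the third slot, together with the second slot always sums to 24: 23, 20, 19, 15 → 10 → 1.
Putting the parts together: {K, 14, 10} and then {M, 23, 1}.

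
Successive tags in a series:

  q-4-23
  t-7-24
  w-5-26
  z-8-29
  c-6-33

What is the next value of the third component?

38

Third component: differences are 1, 2, 3, … (increasing by 1 each time); 23, 24, 26, 29, 33 → 38.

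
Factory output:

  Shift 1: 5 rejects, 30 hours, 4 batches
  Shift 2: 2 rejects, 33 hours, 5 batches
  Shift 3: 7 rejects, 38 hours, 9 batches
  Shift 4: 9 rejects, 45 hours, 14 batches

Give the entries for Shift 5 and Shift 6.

Rejects: 5, 2, 7, 9 → 16 → 25 (each term is the sum of the two before it).
Hours — differences are 3, 5, 7, … (increasing by 2 each time): 30, 33, 38, 45 → 54 → 65.
Batches: each term is the sum of the two before it, so 4, 5, 9, 14 → 23 → 37.
Putting the parts together: 16 rejects, 54 hours, 23 batches and then 25 rejects, 65 hours, 37 batches.

16 rejects, 54 hours, 23 batches; 25 rejects, 65 hours, 37 batches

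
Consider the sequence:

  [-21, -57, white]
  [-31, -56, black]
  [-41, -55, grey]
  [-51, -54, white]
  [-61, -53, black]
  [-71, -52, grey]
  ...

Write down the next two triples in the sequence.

[-81, -51, white], [-91, -50, black]

First part goes -21, -31, -41, -51, -61, -71 → -81 → -91 (−10 each step).
Second part — +1 each step: -57, -56, -55, -54, -53, -52 → -51 → -50.
Shade goes white, black, grey, white, black, grey → white → black (repeats white → black → grey).
Putting the parts together: [-81, -51, white] and then [-91, -50, black].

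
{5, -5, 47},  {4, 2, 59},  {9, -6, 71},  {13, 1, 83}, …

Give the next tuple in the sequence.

{22, -7, 95}

First slot: each term is the sum of the two before it; 5, 4, 9, 13 → 22.
Second slot goes -5, 2, -6, 1 → -7 (alternating steps +7, −8, +7, −8, …).
For the third slot, +12 each step: 47, 59, 71, 83 → 95.
So the next tuple is {22, -7, 95}.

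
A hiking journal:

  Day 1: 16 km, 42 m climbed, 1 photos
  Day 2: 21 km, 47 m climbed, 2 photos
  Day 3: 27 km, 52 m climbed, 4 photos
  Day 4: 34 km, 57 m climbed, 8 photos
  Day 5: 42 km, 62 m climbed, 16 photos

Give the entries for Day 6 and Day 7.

51 km, 67 m climbed, 32 photos; 61 km, 72 m climbed, 64 photos

Km goes 16, 21, 27, 34, 42 → 51 → 61 (differences are 5, 6, 7, … (increasing by 1 each time)).
M climbed goes 42, 47, 52, 57, 62 → 67 → 72 (+5 each step).
Photos goes 1, 2, 4, 8, 16 → 32 → 64 (×2 each step).
So the next two lines are 51 km, 67 m climbed, 32 photos and 61 km, 72 m climbed, 64 photos.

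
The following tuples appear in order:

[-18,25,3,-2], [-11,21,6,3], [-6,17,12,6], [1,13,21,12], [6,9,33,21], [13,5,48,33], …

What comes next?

First value: alternating steps +7, +5, +7, +5, …, so -18, -11, -6, 1, 6, 13 → 18.
Second value — −4 each step: 25, 21, 17, 13, 9, 5 → 1.
Third value: differences are 3, 6, 9, … (increasing by 3 each time), so 3, 6, 12, 21, 33, 48 → 66.
Fourth value: always the previous value of the third value, so -2, 3, 6, 12, 21, 33 → 48.
Combining the parts gives [18,1,66,48].

[18,1,66,48]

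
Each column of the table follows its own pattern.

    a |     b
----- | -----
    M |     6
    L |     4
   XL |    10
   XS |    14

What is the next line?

Column a — runs through clothing sizes XS→XL: M, L, XL, XS → S.
Column b — each term is the sum of the two before it: 6, 4, 10, 14 → 24.
Putting it together: S  24.

S  24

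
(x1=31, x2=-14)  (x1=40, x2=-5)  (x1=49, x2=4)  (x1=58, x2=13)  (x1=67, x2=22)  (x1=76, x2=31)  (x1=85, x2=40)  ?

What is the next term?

X1 — +9 each step: 31, 40, 49, 58, 67, 76, 85 → 94.
X2 goes -14, -5, 4, 13, 22, 31, 40 → 49 (+9 each step).
Putting it together: (x1=94, x2=49).

(x1=94, x2=49)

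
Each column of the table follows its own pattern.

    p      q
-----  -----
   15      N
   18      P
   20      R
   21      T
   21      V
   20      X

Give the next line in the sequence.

18  Z

Column p: 15, 18, 20, 21, 21, 20 → 18 (differences are 3, 2, 1, … (decreasing by 1 each time)).
Column q: letters move forward 2 places in the alphabet; N, P, R, T, V, X → Z.
So the next line is 18  Z.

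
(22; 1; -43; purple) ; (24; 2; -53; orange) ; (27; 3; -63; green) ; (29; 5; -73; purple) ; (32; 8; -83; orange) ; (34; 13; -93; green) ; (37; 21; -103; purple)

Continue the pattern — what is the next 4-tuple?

(39; 34; -113; orange)

First value: alternating steps +2, +3, +2, +3, …; 22, 24, 27, 29, 32, 34, 37 → 39.
For the second value, each term is the sum of the two before it: 1, 2, 3, 5, 8, 13, 21 → 34.
Third value: -43, -53, -63, -73, -83, -93, -103 → -113 (−10 each step).
Colour: purple, orange, green, purple, orange, green, purple → orange (repeats purple → orange → green).
Combining the parts gives (39; 34; -113; orange).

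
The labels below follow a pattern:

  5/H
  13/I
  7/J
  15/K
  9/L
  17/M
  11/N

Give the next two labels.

19/O, 13/P

First component: 5, 13, 7, 15, 9, 17, 11 → 19 → 13 (alternating steps +8, −6, +8, −6, …).
Letter goes H, I, J, K, L, M, N → O → P (letters move forward 1 place in the alphabet).
So the next two labels are 19/O and 13/P.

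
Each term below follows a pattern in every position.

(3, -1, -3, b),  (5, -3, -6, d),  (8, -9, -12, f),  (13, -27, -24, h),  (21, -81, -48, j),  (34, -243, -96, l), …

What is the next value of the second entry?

-729

First entry: 3, 5, 8, 13, 21, 34 → 55 (each term is the sum of the two before it).
For the second entry, ×3 each step: -1, -3, -9, -27, -81, -243 → -729.
Third entry: ×2 each step; -3, -6, -12, -24, -48, -96 → -192.
Letter: letters move forward 2 places in the alphabet, so b, d, f, h, j, l → n.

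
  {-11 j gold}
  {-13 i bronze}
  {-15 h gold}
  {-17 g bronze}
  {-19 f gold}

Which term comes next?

First slot goes -11, -13, -15, -17, -19 → -21 (−2 each step).
Letter goes j, i, h, g, f → e (letters move back 1 place in the alphabet).
For the rank, alternates gold ↔ bronze: gold, bronze, gold, bronze, gold → bronze.
Putting it together: {-21 e bronze}.

{-21 e bronze}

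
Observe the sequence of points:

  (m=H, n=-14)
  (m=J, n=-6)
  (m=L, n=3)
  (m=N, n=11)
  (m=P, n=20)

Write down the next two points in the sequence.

M goes H, J, L, N, P → R → T (letters move forward 2 places in the alphabet).
N goes -14, -6, 3, 11, 20 → 28 → 37 (alternating steps +8, +9, +8, +9, …).
So the next two points are (m=R, n=28) and (m=T, n=37).

(m=R, n=28), (m=T, n=37)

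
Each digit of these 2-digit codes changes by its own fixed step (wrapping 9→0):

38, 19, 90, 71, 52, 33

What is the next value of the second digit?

First digit goes 3, 1, 9, 7, 5, 3 → 1 (−2 each step, mod 10).
Second digit — +1 each step, mod 10: 8, 9, 0, 1, 2, 3 → 4.

4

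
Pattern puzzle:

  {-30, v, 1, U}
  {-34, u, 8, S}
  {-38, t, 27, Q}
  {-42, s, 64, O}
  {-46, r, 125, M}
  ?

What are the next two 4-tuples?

{-50, q, 216, K}, {-54, p, 343, I}

For the first coordinate, −4 each step: -30, -34, -38, -42, -46 → -50 → -54.
First letter — letters move back 1 place in the alphabet: v, u, t, s, r → q → p.
Third coordinate: perfect cubes: 1³, 2³, 3³, …, so 1, 8, 27, 64, 125 → 216 → 343.
Second letter: letters move back 2 places in the alphabet; U, S, Q, O, M → K → I.
Putting the parts together: {-50, q, 216, K} and then {-54, p, 343, I}.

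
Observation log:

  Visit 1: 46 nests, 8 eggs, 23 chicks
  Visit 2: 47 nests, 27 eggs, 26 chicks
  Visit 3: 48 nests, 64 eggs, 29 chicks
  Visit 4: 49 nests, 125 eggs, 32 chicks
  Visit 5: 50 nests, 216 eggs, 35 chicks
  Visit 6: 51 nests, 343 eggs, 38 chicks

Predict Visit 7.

52 nests, 512 eggs, 41 chicks

Nests: +1 each step; 46, 47, 48, 49, 50, 51 → 52.
Eggs: perfect cubes: 2³, 3³, 4³, …, so 8, 27, 64, 125, 216, 343 → 512.
Chicks: +3 each step, so 23, 26, 29, 32, 35, 38 → 41.
Combining the parts gives 52 nests, 512 eggs, 41 chicks.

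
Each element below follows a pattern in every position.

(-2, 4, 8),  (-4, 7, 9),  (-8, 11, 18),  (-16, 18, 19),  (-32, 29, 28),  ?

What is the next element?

For the first coordinate, ×2 each step: -2, -4, -8, -16, -32 → -64.
Second coordinate goes 4, 7, 11, 18, 29 → 47 (each term is the sum of the two before it).
Third coordinate: alternating steps +1, +9, +1, +9, …, so 8, 9, 18, 19, 28 → 29.
So the next element is (-64, 47, 29).

(-64, 47, 29)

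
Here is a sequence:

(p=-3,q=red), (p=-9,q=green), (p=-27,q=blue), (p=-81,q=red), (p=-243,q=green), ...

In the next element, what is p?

P: ×3 each step; -3, -9, -27, -81, -243 → -729.

-729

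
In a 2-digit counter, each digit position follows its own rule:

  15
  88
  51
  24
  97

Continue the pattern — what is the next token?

First digit — −3 each step, mod 10: 1, 8, 5, 2, 9 → 6.
Second digit: 5, 8, 1, 4, 7 → 0 (+3 each step, mod 10).
So the next token is 60.

60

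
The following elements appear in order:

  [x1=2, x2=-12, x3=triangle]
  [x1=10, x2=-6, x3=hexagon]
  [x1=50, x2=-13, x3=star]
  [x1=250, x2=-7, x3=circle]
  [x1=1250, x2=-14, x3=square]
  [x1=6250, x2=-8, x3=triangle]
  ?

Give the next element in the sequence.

X1: ×5 each step; 2, 10, 50, 250, 1250, 6250 → 31250.
X2 goes -12, -6, -13, -7, -14, -8 → -15 (alternating steps +6, −7, +6, −7, …).
X3: repeats triangle → hexagon → star → circle → square; triangle, hexagon, star, circle, square, triangle → hexagon.
So the next element is [x1=31250, x2=-15, x3=hexagon].

[x1=31250, x2=-15, x3=hexagon]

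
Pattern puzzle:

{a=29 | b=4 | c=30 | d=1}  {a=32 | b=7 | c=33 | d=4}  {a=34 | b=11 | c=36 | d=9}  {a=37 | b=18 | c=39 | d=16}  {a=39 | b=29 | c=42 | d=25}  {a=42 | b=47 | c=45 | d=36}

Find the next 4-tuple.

A — alternating steps +3, +2, +3, +2, …: 29, 32, 34, 37, 39, 42 → 44.
B: 4, 7, 11, 18, 29, 47 → 76 (each term is the sum of the two before it).
C goes 30, 33, 36, 39, 42, 45 → 48 (+3 each step).
D — perfect squares: 1², 2², 3², …: 1, 4, 9, 16, 25, 36 → 49.
Combining the parts gives {a=44 | b=76 | c=48 | d=49}.

{a=44 | b=76 | c=48 | d=49}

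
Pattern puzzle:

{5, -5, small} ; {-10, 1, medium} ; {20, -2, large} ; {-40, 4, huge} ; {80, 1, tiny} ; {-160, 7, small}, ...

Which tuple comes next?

First slot goes 5, -10, 20, -40, 80, -160 → 320 (×(-2) each step).
Second slot: alternating steps +6, −3, +6, −3, …; -5, 1, -2, 4, 1, 7 → 4.
Size — repeats small → medium → large → huge → tiny: small, medium, large, huge, tiny, small → medium.
Putting it together: {320, 4, medium}.

{320, 4, medium}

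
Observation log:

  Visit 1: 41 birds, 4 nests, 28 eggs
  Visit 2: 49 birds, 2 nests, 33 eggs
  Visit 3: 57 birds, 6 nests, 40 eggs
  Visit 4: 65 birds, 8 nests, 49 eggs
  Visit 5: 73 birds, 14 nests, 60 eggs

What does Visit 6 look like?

81 birds, 22 nests, 73 eggs

Birds: +8 each step, so 41, 49, 57, 65, 73 → 81.
Nests: each term is the sum of the two before it, so 4, 2, 6, 8, 14 → 22.
Eggs goes 28, 33, 40, 49, 60 → 73 (differences are 5, 7, 9, … (increasing by 2 each time)).
Combining the parts gives 81 birds, 22 nests, 73 eggs.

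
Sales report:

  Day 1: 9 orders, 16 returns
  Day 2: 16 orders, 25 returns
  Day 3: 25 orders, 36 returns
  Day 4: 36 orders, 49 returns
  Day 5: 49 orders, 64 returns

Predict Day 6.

Orders: 9, 16, 25, 36, 49 → 64 (perfect squares: 3², 4², 5², …).
Returns: perfect squares: 4², 5², 6², …, so 16, 25, 36, 49, 64 → 81.
Combining the parts gives 64 orders, 81 returns.

64 orders, 81 returns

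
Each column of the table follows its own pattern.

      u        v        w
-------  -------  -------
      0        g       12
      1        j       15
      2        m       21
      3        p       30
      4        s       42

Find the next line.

5  v  57

For the column u, +1 each step: 0, 1, 2, 3, 4 → 5.
For the column v, letters move forward 3 places in the alphabet: g, j, m, p, s → v.
Column w goes 12, 15, 21, 30, 42 → 57 (differences are 3, 6, 9, … (increasing by 3 each time)).
So the next line is 5  v  57.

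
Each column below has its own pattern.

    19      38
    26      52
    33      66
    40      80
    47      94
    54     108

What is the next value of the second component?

122

First component — +7 each step: 19, 26, 33, 40, 47, 54 → 61.
Second component: always 2 × the first component; 38, 52, 66, 80, 94, 108 → 122.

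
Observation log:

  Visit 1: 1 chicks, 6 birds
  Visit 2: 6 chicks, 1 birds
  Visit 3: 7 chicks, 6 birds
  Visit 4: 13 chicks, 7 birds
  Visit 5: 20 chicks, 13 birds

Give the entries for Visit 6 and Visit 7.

Chicks: each term is the sum of the two before it; 1, 6, 7, 13, 20 → 33 → 53.
For the birds, always the previous value of the chicks: 6, 1, 6, 7, 13 → 20 → 33.
Putting the parts together: 33 chicks, 20 birds and then 53 chicks, 33 birds.

33 chicks, 20 birds; 53 chicks, 33 birds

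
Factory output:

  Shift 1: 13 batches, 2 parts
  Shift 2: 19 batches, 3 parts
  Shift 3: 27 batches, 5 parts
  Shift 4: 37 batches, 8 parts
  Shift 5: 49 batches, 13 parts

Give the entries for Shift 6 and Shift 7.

63 batches, 21 parts; 79 batches, 34 parts

Batches: 13, 19, 27, 37, 49 → 63 → 79 (differences are 6, 8, 10, … (increasing by 2 each time)).
Parts: 2, 3, 5, 8, 13 → 21 → 34 (each term is the sum of the two before it).
So the next two lines are 63 batches, 21 parts and 79 batches, 34 parts.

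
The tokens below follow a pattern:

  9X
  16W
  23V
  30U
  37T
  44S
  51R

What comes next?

First component goes 9, 16, 23, 30, 37, 44, 51 → 58 (+7 each step).
Letter — letters move back 1 place in the alphabet: X, W, V, U, T, S, R → Q.
Putting it together: 58Q.

58Q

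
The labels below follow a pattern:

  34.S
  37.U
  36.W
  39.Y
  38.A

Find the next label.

41.C

First component: 34, 37, 36, 39, 38 → 41 (alternating steps +3, −1, +3, −1, …).
Letter — letters move forward 2 places in the alphabet, wrapping Z→A: S, U, W, Y, A → C.
Combining the parts gives 41.C.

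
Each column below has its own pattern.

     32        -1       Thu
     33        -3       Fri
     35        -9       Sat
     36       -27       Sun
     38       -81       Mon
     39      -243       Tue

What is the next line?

41  -729  Wed

For the first component, alternating steps +1, +2, +1, +2, …: 32, 33, 35, 36, 38, 39 → 41.
Second component: ×3 each step; -1, -3, -9, -27, -81, -243 → -729.
Day: runs through the weekdays Mon→Sun, so Thu, Fri, Sat, Sun, Mon, Tue → Wed.
Putting it together: 41  -729  Wed.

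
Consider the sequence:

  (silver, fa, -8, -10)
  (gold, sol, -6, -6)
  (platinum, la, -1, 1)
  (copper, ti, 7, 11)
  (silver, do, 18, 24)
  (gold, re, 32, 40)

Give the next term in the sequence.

Metal goes silver, gold, platinum, copper, silver, gold → platinum (repeats silver → gold → platinum → copper).
Note: runs through the solfège scale do→ti, so fa, sol, la, ti, do, re → mi.
Third entry goes -8, -6, -1, 7, 18, 32 → 49 (differences are 2, 5, 8, … (increasing by 3 each time)).
Fourth entry — differences are 4, 7, 10, … (increasing by 3 each time): -10, -6, 1, 11, 24, 40 → 59.
Putting it together: (platinum, mi, 49, 59).

(platinum, mi, 49, 59)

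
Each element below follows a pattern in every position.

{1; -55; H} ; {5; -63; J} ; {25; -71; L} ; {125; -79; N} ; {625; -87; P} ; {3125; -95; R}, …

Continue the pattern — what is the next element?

{15625; -103; T}

First part goes 1, 5, 25, 125, 625, 3125 → 15625 (×5 each step).
Second part: −8 each step; -55, -63, -71, -79, -87, -95 → -103.
For the letter, letters move forward 2 places in the alphabet: H, J, L, N, P, R → T.
So the next element is {15625; -103; T}.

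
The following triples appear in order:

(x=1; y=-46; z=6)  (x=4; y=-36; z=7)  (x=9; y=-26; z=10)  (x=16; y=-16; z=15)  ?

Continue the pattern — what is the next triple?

(x=25; y=-6; z=22)

X: perfect squares: 1², 2², 3², …; 1, 4, 9, 16 → 25.
Y — +10 each step: -46, -36, -26, -16 → -6.
Z: differences are 1, 3, 5, … (increasing by 2 each time); 6, 7, 10, 15 → 22.
Combining the parts gives (x=25; y=-6; z=22).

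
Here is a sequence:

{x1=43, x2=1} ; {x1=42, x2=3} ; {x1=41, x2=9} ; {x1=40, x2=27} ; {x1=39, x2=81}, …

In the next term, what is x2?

243

X1: −1 each step, so 43, 42, 41, 40, 39 → 38.
X2: ×3 each step; 1, 3, 9, 27, 81 → 243.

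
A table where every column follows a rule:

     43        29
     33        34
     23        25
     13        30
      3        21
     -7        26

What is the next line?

For the first component, −10 each step: 43, 33, 23, 13, 3, -7 → -17.
For the second component, alternating steps +5, −9, +5, −9, …: 29, 34, 25, 30, 21, 26 → 17.
So the next line is -17  17.

-17  17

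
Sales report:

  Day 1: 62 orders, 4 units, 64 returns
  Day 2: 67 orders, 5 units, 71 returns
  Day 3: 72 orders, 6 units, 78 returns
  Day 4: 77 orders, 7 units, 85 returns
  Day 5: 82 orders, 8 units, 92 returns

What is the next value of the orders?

87

Orders: 62, 67, 72, 77, 82 → 87 (+5 each step).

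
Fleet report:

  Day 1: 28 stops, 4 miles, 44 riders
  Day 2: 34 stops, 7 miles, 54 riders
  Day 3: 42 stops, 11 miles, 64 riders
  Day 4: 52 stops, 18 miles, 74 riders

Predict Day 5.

64 stops, 29 miles, 84 riders

Stops: 28, 34, 42, 52 → 64 (differences are 6, 8, 10, … (increasing by 2 each time)).
Miles goes 4, 7, 11, 18 → 29 (each term is the sum of the two before it).
Riders — +10 each step: 44, 54, 64, 74 → 84.
Combining the parts gives 64 stops, 29 miles, 84 riders.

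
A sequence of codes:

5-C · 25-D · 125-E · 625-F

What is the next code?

3125-G

First component — ×5 each step: 5, 25, 125, 625 → 3125.
Letter: letters move forward 1 place in the alphabet, so C, D, E, F → G.
So the next code is 3125-G.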